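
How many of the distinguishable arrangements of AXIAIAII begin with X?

35

With the first slot taken by X, it remains to arrange the other 7 letters (AIAIAII).
Those 7 letters have A appearing 3 times and I appearing 4 times, giving (7)!/(4!·3!) = 35.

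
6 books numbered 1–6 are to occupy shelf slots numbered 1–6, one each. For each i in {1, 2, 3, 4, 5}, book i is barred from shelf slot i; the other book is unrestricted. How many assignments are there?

Let Aᵢ (for 1 ≤ i ≤ 5) be the placements that put book i in its forbidden shelf slot. Any j of these fix j positions, leaving (6−j)! ways to fill the rest, and there are C(5,j) ways to pick which j.
By inclusion–exclusion, the number of valid placements is Σ_{j=0}^{5} (−1)^j C(5,j)·(6−j)!.
Computing: 720 − 600 + 240 − 60 + 10 − 1 = 309.

309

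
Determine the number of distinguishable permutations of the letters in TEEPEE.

TEEPEE has 6 letters with E appearing 4 times.
Dividing 6! = 720 by 4! = 24 for the repeated letters gives 30.

30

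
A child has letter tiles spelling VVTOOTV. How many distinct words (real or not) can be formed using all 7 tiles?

VVTOOTV has 7 letters with O appearing twice, T appearing twice, and V appearing 3 times.
Dividing 7! = 5040 by 3!·2!·2! = 24 for the repeated letters gives 210.

210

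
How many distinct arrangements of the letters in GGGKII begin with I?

Fix I in the first position and arrange the remaining 5 letters.
Those 5 letters have G appearing 3 times, giving (5)!/(3!) = 20.

20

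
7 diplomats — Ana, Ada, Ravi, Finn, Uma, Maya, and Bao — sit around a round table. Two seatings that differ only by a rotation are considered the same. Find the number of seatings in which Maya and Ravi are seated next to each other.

240

Treat {Maya, Ravi} as one unit (2 internal orders) and seat the resulting 6 units around the table: (5)! circular arrangements.
So 2 × (5)! = 2 × 120 = 240.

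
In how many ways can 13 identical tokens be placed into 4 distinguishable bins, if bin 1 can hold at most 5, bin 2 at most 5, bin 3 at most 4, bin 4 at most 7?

Without the upper bounds there are C(16,3) = 560 ways to split 13 among 4 bins.
Subtract solutions that violate a single cap (substitute x_i' = x_i − (cap_i+1)): x_1 ≥ 6 gives C(10,3) = 120; x_2 ≥ 6 gives C(10,3) = 120; x_3 ≥ 5 gives C(11,3) = 165; x_4 ≥ 8 gives C(8,3) = 56. Together 461.
Add back pairs where two caps are both exceeded: 4 + 10 + 0 + 10 + 0 + 1 = 25.
By inclusion–exclusion the count is 560 − 461 + 25 = 124.

124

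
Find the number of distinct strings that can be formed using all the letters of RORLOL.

90

Letter multiplicities in RORLOL: L×2, O×2, R×2.
The number of distinct arrangements is 6!/(2!·2!·2!) = 720/8 = 90.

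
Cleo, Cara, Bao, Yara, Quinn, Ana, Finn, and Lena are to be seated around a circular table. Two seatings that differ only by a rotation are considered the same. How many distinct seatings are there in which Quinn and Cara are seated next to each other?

Glue Quinn and Cara into a block (2 internal orders). Seating 7 units around a circle gives (6)! arrangements.
So 2 × (6)! = 2 × 720 = 1440.

1440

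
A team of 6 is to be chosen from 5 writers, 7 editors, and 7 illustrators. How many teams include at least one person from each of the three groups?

Unrestricted: C(19,6) = 27132 ways to pick any 6 of the 19.
Selections missing a whole group: no writers → C(14,6) = 3003; no editors → C(12,6) = 924; no illustrators → C(12,6) = 924.
Add back selections omitting two groups (i.e. drawn from a single group): C(5,6) + C(7,6) + C(7,6) = 14.
By inclusion–exclusion: 27132 − 4851 + 14 = 22295.

22295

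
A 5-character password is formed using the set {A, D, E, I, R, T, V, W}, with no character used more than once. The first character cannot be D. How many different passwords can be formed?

The first character has 8−1 = 7 choices (anything except D).
The remaining 4 characters are filled from the other 7 symbols without repetition: 7 × 6 × 5 × 4 = 840.
Total: 7 × 840 = 5880.

5880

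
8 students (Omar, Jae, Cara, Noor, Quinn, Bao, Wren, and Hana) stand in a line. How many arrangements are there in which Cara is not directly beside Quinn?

30240

Of the 8! = 40320 arrangements, those with Cara and Quinn adjacent number 2 × 7! = 10080 (treat the pair as a block with 2 internal orders).
Complementary counting: 40320 − 10080 = 30240.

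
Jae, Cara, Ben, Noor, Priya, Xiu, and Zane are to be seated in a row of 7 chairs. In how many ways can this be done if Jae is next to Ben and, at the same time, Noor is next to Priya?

480

Treat {Jae,Ben} as one block (2 orders) and {Noor,Priya} as another (2 orders).
That leaves 5 units to arrange: 2 × 2 × 5! = 4 × 120 = 480.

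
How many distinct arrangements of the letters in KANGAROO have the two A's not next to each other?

There are 8!/(2!·2!) = 10080 arrangements of KANGAROO in total.
If the two A's are adjacent, glue them into one block, leaving 7 items to arrange: (7)!/(2!) = 2520 ways.
Hence 10080 − 2520 = 7560.

7560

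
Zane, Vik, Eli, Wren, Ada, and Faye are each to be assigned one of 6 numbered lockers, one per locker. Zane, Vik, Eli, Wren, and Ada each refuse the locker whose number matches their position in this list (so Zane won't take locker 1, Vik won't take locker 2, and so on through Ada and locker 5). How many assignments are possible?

309

Let Aᵢ (for 1 ≤ i ≤ 5) be the placements that put person i in their forbidden locker. Any j of these fix j positions, leaving (6−j)! ways to fill the rest, and there are C(5,j) ways to pick which j.
By inclusion–exclusion, the number of valid placements is Σ_{j=0}^{5} (−1)^j C(5,j)·(6−j)!.
Computing: 720 − 600 + 240 − 60 + 10 − 1 = 309.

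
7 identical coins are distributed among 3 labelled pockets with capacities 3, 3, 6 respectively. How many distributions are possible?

Without the upper bounds there are C(9,2) = 36 ways to split 7 among 3 pockets.
Subtract solutions that violate a single cap (substitute x_i' = x_i − (cap_i+1)): x_1 ≥ 4 gives C(5,2) = 10; x_2 ≥ 4 gives C(5,2) = 10; x_3 ≥ 7 gives C(2,2) = 1. Together 21.
No two caps can be exceeded simultaneously, so the pair terms are all 0.
By inclusion–exclusion the count is 36 − 21 + 0 = 15.

15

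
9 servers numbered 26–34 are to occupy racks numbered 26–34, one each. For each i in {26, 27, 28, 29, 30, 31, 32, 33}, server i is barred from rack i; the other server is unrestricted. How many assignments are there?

148329

Let Aᵢ (for 26 ≤ i ≤ 33) be the placements that put server i in its forbidden rack. Any j of these fix j positions, leaving (9−j)! ways to fill the rest, and there are C(8,j) ways to pick which j.
By inclusion–exclusion, the number of valid placements is Σ_{j=0}^{8} (−1)^j C(8,j)·(9−j)!.
Computing: 362880 − 322560 + 141120 − 40320 + 8400 − 1344 + 168 − 16 + 1 = 148329.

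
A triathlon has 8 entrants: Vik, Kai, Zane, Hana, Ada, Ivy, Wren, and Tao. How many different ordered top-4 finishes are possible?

There are 8 choices for 1st place, 7 for 2nd, and so on down to 5 for position 4.
That gives 8 × 7 × 6 × 5 = 1680.

1680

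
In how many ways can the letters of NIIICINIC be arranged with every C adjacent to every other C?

Treat the 2 copies of C as a single block. The multiset to arrange is then {CC, I, I, I, I, I, N, N}, 8 items in all.
That gives (8)!/(5!·2!) = 168 arrangements.

168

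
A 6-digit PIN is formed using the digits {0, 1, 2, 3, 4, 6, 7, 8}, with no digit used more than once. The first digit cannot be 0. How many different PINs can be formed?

The first digit has 8−1 = 7 choices (anything except 0).
The remaining 5 digits are filled from the other 7 symbols without repetition: 7 × 6 × 5 × 4 × 3 = 2520.
Total: 7 × 2520 = 17640.

17640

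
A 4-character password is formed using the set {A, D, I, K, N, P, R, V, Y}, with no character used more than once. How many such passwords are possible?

This is a permutation of 4 out of 9: P(9,4) = 9!/5!.
9 × 8 × 7 × 6 = 3024.

3024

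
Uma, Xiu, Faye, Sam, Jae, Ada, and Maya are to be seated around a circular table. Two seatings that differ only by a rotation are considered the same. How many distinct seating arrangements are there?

720

Fix one person's seat to break rotational symmetry; the remaining 6 people can be arranged in (6)! = 720 ways.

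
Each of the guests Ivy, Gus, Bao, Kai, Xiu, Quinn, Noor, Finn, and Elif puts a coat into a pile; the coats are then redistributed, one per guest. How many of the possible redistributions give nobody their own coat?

Count assignments avoiding every fixed point. For any j of the 9 guests fixed to their own coat, the other 9−j can be arranged in (9−j)! ways.
By inclusion–exclusion this is Σ_{j=0}^{9} (−1)^j C(9,j)·(9−j)!.
Computing: 362880 − 362880 + 181440 − 60480 + 15120 − 3024 + 504 − 72 + 9 − 1 = 133496.

133496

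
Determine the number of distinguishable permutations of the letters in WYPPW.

Letter multiplicities in WYPPW: P×2, W×2, Y×1.
Dividing 5! = 120 by 2!·2! = 4 for the repeated letters gives 30.

30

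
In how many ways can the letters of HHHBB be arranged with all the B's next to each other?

Treat the 2 copies of B as a single block. The multiset to arrange is then {BB, H, H, H}, 4 items in all.
That gives (4)!/(3!) = 4 arrangements.

4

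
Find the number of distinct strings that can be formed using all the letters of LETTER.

Letter multiplicities in LETTER: E×2, L×1, R×1, T×2.
So there are 6! / (2!·2!) = 180 distinguishable arrangements.

180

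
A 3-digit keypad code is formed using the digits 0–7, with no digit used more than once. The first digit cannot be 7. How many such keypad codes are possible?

The first digit has 8−1 = 7 choices (anything except 7).
The remaining 2 digits are filled from the other 7 symbols without repetition: 7 × 6 = 42.
Total: 7 × 42 = 294.

294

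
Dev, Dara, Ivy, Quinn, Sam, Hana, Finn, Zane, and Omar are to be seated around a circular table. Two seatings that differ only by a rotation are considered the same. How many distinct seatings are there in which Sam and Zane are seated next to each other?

Glue Sam and Zane into a block (2 internal orders). Seating 8 units around a circle gives (7)! arrangements.
So 2 × (7)! = 2 × 5040 = 10080.

10080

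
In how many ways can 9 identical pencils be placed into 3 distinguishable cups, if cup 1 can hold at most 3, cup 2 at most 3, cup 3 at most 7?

Ignoring the caps, the number of non-negative solutions to x_1+…+x_3 = 9 is C(11,2) = 55.
Subtract solutions that violate a single cap (substitute x_i' = x_i − (cap_i+1)): x_1 ≥ 4 gives C(7,2) = 21; x_2 ≥ 4 gives C(7,2) = 21; x_3 ≥ 8 gives C(3,2) = 3. Together 45.
Add back pairs where two caps are both exceeded: 3 + 0 + 0 = 3.
By inclusion–exclusion the count is 55 − 45 + 3 = 13.

13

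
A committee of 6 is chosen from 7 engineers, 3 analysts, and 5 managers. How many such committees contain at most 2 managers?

3570

Split by how many managers are chosen (0 through 2).
Sum: C(5,0)·C(10,6) + C(5,1)·C(10,5) + C(5,2)·C(10,4) = 210 + 1260 + 2100 = 3570.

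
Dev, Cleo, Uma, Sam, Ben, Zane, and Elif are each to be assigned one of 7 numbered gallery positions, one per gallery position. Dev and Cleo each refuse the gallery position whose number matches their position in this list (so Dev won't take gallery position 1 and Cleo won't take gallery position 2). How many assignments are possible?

Let Aᵢ (for i ∈ {1, 2}) be the placements that put person i in their forbidden gallery position. Any j of these fix j positions, leaving (7−j)! ways to fill the rest, and there are C(2,j) ways to pick which j.
By inclusion–exclusion, the number of valid placements is Σ_{j=0}^{2} (−1)^j C(2,j)·(7−j)!.
Computing: 5040 − 1440 + 120 = 3720.

3720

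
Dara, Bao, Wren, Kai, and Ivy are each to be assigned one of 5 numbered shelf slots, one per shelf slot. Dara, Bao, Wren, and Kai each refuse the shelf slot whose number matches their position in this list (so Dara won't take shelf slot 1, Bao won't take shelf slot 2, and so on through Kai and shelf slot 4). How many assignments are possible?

Let Aᵢ (for 1 ≤ i ≤ 4) be the placements that put person i in their forbidden shelf slot. Any j of these fix j positions, leaving (5−j)! ways to fill the rest, and there are C(4,j) ways to pick which j.
By inclusion–exclusion, the number of valid placements is Σ_{j=0}^{4} (−1)^j C(4,j)·(5−j)!.
Computing: 120 − 96 + 36 − 8 + 1 = 53.

53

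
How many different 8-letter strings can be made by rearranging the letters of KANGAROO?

Letter multiplicities in KANGAROO: A×2, G×1, K×1, N×1, O×2, R×1.
The number of distinct arrangements is 8!/(2!·2!) = 40320/4 = 10080.

10080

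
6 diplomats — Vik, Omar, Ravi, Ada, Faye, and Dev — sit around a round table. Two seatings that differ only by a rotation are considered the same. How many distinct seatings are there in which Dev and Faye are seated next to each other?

Treat {Dev, Faye} as one unit (2 internal orders) and seat the resulting 5 units around the table: (4)! circular arrangements.
So 2 × (4)! = 2 × 24 = 48.

48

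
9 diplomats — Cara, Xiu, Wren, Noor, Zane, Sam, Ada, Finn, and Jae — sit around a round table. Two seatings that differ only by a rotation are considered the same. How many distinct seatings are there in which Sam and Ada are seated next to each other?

10080

Glue Sam and Ada into a block (2 internal orders). Seating 8 units around a circle gives (7)! arrangements.
So 2 × (7)! = 2 × 5040 = 10080.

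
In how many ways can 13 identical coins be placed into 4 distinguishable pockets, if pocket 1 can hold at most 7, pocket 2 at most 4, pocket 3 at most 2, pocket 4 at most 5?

By stars and bars, unrestricted non-negative solutions to x_1+…+x_4 = 13 number C(13+3,3) = 560.
Subtract solutions that violate a single cap (substitute x_i' = x_i − (cap_i+1)): x_1 ≥ 8 gives C(8,3) = 56; x_2 ≥ 5 gives C(11,3) = 165; x_3 ≥ 3 gives C(13,3) = 286; x_4 ≥ 6 gives C(10,3) = 120. Together 627.
Add back pairs where two caps are both exceeded: 1 + 10 + 0 + 56 + 10 + 35 = 112.
By inclusion–exclusion the count is 560 − 627 + 112 = 45.

45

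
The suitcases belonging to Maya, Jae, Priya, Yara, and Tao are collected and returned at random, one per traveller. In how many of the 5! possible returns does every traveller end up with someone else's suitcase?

Count assignments avoiding every fixed point. For any j of the 5 travellers fixed to their own suitcase, the other 5−j can be arranged in (5−j)! ways.
By inclusion–exclusion this is Σ_{j=0}^{5} (−1)^j C(5,j)·(5−j)!.
Computing: 120 − 120 + 60 − 20 + 5 − 1 = 44.

44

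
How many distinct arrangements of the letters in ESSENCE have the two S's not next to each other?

300

Total arrangements of ESSENCE: 7!/(3!·2!) = 420.
If the two S's are adjacent, glue them into one block, leaving 6 items to arrange: (6)!/(3!) = 120 ways.
Hence 420 − 120 = 300.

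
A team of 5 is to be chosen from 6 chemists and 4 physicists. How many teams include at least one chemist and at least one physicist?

246

With no constraint there are C(10,5) = 252 possible selections.
Selections missing a whole group: no chemists → C(4,5) = 0; no physicists → C(6,5) = 6.
Both groups omitted at once is impossible, so 252 − 6 = 246.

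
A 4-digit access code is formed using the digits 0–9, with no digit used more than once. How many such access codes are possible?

5040

Choose and order 4 of the 10 symbols: the first digit has 10 options, the next 9, then 8, 7.
That product is 10 × 9 × 8 × 7 = 5040.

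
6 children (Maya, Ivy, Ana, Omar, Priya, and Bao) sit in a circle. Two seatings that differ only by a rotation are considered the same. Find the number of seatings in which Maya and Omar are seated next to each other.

48

Glue Maya and Omar into a block (2 internal orders). Seating 5 units around a circle gives (4)! arrangements.
So 2 × (4)! = 2 × 24 = 48.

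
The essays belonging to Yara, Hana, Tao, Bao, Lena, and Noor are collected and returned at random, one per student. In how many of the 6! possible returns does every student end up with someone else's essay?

265

Let Aᵢ be the assignments in which student i gets their own essay. We want the size of the complement of A₁∪…∪A_6.
By inclusion–exclusion this is Σ_{j=0}^{6} (−1)^j C(6,j)·(6−j)!.
Computing: 720 − 720 + 360 − 120 + 30 − 6 + 1 = 265.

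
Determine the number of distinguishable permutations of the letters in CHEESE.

120

CHEESE has 6 letters with E appearing 3 times.
The number of distinct arrangements is 6!/(3!) = 720/6 = 120.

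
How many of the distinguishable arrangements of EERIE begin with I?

With the first slot taken by I, it remains to arrange the other 4 letters (EERE).
Those 4 letters have E appearing 3 times, giving (4)!/(3!) = 4.

4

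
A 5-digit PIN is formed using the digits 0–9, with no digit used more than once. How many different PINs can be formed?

Choose and order 5 of the 10 symbols: the first digit has 10 options, the next 9, and so on down to 6.
That product is 10 × 9 × 8 × 7 × 6 = 30240.

30240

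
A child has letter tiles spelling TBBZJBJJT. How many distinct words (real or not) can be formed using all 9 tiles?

TBBZJBJJT has 9 letters with B appearing 3 times, J appearing 3 times, and T appearing twice.
So there are 9! / (3!·3!·2!) = 5040 distinguishable arrangements.

5040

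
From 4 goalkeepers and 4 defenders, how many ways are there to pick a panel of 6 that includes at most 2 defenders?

6

Split by how many defenders are chosen (0 through 2).
Sum: C(4,0)·C(4,6) + C(4,1)·C(4,5) + C(4,2)·C(4,4) = 0 + 0 + 6 = 6.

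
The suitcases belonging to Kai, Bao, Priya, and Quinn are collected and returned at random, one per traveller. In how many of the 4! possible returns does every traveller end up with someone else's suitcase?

This is the derangement count D_4: permutations of 4 items with no fixed point.
By inclusion–exclusion this is Σ_{j=0}^{4} (−1)^j C(4,j)·(4−j)!.
Computing: 24 − 24 + 12 − 4 + 1 = 9.

9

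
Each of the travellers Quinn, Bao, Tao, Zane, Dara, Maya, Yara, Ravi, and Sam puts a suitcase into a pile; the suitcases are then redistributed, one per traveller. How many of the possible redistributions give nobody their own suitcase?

This is the derangement count D_9: permutations of 9 items with no fixed point.
By inclusion–exclusion this is Σ_{j=0}^{9} (−1)^j C(9,j)·(9−j)!.
Computing: 362880 − 362880 + 181440 − 60480 + 15120 − 3024 + 504 − 72 + 9 − 1 = 133496.

133496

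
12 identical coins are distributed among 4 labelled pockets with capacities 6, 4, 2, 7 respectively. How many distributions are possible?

74

Ignoring the caps, the number of non-negative solutions to x_1+…+x_4 = 12 is C(15,3) = 455.
Subtract solutions that violate a single cap (substitute x_i' = x_i − (cap_i+1)): x_1 ≥ 7 gives C(8,3) = 56; x_2 ≥ 5 gives C(10,3) = 120; x_3 ≥ 3 gives C(12,3) = 220; x_4 ≥ 8 gives C(7,3) = 35. Together 431.
Add back pairs where two caps are both exceeded: 1 + 10 + 0 + 35 + 0 + 4 = 50.
By inclusion–exclusion the count is 455 − 431 + 50 = 74.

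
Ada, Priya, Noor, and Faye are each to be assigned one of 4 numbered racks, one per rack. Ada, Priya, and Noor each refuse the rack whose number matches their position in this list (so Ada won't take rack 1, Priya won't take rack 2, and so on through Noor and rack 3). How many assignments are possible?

11

Let Aᵢ (for i ∈ {1, 2, 3}) be the placements that put person i in their forbidden rack. Any j of these fix j positions, leaving (4−j)! ways to fill the rest, and there are C(3,j) ways to pick which j.
By inclusion–exclusion, the number of valid placements is Σ_{j=0}^{3} (−1)^j C(3,j)·(4−j)!.
Computing: 24 − 18 + 6 − 1 = 11.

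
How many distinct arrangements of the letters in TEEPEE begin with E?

With the first slot taken by E, it remains to arrange the other 5 letters (TEPEE).
Those 5 letters have E appearing 3 times, giving (5)!/(3!) = 20.

20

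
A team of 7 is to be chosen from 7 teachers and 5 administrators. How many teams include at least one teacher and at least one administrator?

791

Total 7-person selections from all 12: C(12,7) = 792.
Selections missing a whole group: no teachers → C(5,7) = 0; no administrators → C(7,7) = 1.
Both groups omitted at once is impossible, so 792 − 1 = 791.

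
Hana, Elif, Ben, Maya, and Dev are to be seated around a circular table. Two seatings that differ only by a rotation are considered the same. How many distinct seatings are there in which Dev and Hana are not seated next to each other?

12

All circular seatings of 5 people number (4)! = 24.
Those with Dev next to Hana: fuse the pair into one unit and seat 4 units around a circle — 2·(3)! = 12.
Subtracting, 24 − 12 = 12.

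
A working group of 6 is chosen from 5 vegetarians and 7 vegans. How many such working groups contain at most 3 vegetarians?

812

Split by how many vegetarians are chosen (0 through 3).
Sum: C(5,0)·C(7,6) + C(5,1)·C(7,5) + C(5,2)·C(7,4) + C(5,3)·C(7,3) = 7 + 105 + 350 + 350 = 812.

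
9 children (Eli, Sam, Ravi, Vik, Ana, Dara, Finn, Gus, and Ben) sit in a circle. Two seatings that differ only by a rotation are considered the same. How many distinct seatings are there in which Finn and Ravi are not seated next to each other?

All circular seatings of 9 people number (8)! = 40320.
Seatings with Finn beside Ravi: treat them as a block with 2 internal orders, giving 2 × (7)! = 10080.
Subtracting, 40320 − 10080 = 30240.

30240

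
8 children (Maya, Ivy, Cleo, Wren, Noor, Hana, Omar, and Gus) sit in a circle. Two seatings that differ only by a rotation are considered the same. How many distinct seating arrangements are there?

Fix one person's seat to break rotational symmetry; the remaining 7 people can be arranged in (7)! = 5040 ways.

5040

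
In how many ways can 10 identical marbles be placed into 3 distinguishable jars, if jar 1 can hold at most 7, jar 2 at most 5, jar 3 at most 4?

Ignoring the caps, the number of non-negative solutions to x_1+…+x_3 = 10 is C(12,2) = 66.
Subtract solutions that violate a single cap (substitute x_i' = x_i − (cap_i+1)): x_1 ≥ 8 gives C(4,2) = 6; x_2 ≥ 6 gives C(6,2) = 15; x_3 ≥ 5 gives C(7,2) = 21. Together 42.
No two caps can be exceeded simultaneously, so the pair terms are all 0.
By inclusion–exclusion the count is 66 − 42 + 0 = 24.

24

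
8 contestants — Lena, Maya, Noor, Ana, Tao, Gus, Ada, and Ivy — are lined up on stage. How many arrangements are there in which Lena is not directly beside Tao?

30240

There are 8! = 40320 arrangements in all. If Lena and Tao are adjacent, merging them into one block gives 2·(7)! = 10080 arrangements.
Complementary counting: 40320 − 10080 = 30240.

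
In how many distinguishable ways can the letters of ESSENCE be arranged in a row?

The 7 letters of ESSENCE have repeats: E appearing 3 times and S appearing twice.
The number of distinct arrangements is 7!/(3!·2!) = 5040/12 = 420.

420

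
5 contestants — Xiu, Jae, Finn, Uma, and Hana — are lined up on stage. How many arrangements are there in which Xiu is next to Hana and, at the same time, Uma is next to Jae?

24

Treat {Xiu,Hana} as one block (2 orders) and {Uma,Jae} as another (2 orders).
That leaves 3 units to arrange: 2 × 2 × 3! = 4 × 6 = 24.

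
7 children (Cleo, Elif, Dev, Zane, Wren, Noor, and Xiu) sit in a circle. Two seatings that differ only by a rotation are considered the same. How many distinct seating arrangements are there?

720

Seat Cleo anywhere (absorbing the rotational symmetry), then permute the other 6: (6)! = 720.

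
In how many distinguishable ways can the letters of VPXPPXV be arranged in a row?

VPXPPXV has 7 letters with P appearing 3 times, V appearing twice, and X appearing twice.
The number of distinct arrangements is 7!/(3!·2!·2!) = 5040/24 = 210.

210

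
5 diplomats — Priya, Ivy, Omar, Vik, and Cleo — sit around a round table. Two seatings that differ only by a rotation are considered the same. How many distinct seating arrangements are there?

Fix one person's seat to break rotational symmetry; the remaining 4 people can be arranged in (4)! = 24 ways.

24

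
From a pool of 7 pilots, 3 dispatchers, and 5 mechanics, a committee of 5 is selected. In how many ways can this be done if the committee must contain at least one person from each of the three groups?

1925

Unrestricted: C(15,5) = 3003 ways to pick any 5 of the 15.
Subtract selections that omit an entire group: no pilots → C(8,5) = 56; no dispatchers → C(12,5) = 792; no mechanics → C(10,5) = 252.
Add back selections omitting two groups (i.e. drawn from a single group): C(7,5) + C(3,5) + C(5,5) = 22.
By inclusion–exclusion: 3003 − 1100 + 22 = 1925.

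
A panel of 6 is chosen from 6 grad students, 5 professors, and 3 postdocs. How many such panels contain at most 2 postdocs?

Split by how many postdocs are chosen (0 through 2).
Sum: C(3,0)·C(11,6) + C(3,1)·C(11,5) + C(3,2)·C(11,4) = 462 + 1386 + 990 = 2838.

2838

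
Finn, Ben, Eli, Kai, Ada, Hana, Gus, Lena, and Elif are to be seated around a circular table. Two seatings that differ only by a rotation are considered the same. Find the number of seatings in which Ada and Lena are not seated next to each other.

30240

Without the restriction there are (8)! = 40320 seatings.
Seatings with Ada beside Lena: treat them as a block with 2 internal orders, giving 2 × (7)! = 10080.
Subtracting, 40320 − 10080 = 30240.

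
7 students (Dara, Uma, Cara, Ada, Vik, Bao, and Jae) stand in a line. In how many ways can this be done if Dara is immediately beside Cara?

1440

Place the 5 others and the Dara-Cara pair as 6 objects in a line; the pair has 2 internal arrangements.
So the count is 2·(6)! = 1440.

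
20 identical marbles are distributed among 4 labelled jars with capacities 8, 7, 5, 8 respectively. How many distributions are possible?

Ignoring the caps, the number of non-negative solutions to x_1+…+x_4 = 20 is C(23,3) = 1771.
Subtract solutions that violate a single cap (substitute x_i' = x_i − (cap_i+1)): x_1 ≥ 9 gives C(14,3) = 364; x_2 ≥ 8 gives C(15,3) = 455; x_3 ≥ 6 gives C(17,3) = 680; x_4 ≥ 9 gives C(14,3) = 364. Together 1863.
Add back pairs where two caps are both exceeded: 20 + 56 + 10 + 84 + 20 + 56 = 246.
By inclusion–exclusion the count is 1771 − 1863 + 246 = 154.

154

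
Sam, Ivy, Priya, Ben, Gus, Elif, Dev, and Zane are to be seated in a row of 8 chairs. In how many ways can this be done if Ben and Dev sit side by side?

Treat {Ben, Dev} as a single unit. There are 7 units to order, and the pair itself can be ordered 2 ways.
So the count is 2·(7)! = 10080.

10080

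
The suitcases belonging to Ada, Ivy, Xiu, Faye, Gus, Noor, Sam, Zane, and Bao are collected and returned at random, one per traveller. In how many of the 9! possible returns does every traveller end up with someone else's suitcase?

Count assignments avoiding every fixed point. For any j of the 9 travellers fixed to their own suitcase, the other 9−j can be arranged in (9−j)! ways.
By inclusion–exclusion this is Σ_{j=0}^{9} (−1)^j C(9,j)·(9−j)!.
Computing: 362880 − 362880 + 181440 − 60480 + 15120 − 3024 + 504 − 72 + 9 − 1 = 133496.

133496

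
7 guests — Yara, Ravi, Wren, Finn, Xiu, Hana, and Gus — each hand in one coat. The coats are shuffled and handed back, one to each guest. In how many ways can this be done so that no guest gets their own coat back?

Count assignments avoiding every fixed point. For any j of the 7 guests fixed to their own coat, the other 7−j can be arranged in (7−j)! ways.
By inclusion–exclusion this is Σ_{j=0}^{7} (−1)^j C(7,j)·(7−j)!.
Computing: 5040 − 5040 + 2520 − 840 + 210 − 42 + 7 − 1 = 1854.

1854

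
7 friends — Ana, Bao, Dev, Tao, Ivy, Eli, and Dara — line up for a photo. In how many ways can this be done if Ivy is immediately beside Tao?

Glue Ivy and Tao into one block (2 internal orders), leaving 6 units to arrange in a row.
So the count is 2·(6)! = 1440.

1440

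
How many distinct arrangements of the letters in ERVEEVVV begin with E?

105

Fix E in the first position and arrange the remaining 7 letters.
Those 7 letters have E appearing twice and V appearing 4 times, giving (7)!/(4!·2!) = 105.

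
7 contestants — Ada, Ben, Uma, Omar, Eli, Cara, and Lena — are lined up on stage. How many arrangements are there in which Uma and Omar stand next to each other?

1440

Treat {Uma, Omar} as a single unit. There are 6 units to order, and the pair itself can be ordered 2 ways.
So the count is 2·(6)! = 1440.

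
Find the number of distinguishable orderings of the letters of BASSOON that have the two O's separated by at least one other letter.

900

There are 7!/(2!·2!) = 1260 arrangements of BASSOON in total.
Arrangements with the O's together: treat OO as one letter, giving (6)!/(2!) = 360.
Subtracting, 1260 − 360 = 900 arrangements keep the O's apart.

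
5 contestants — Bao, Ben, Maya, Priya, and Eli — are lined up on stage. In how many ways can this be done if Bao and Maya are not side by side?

72

There are 5! = 120 arrangements in all. If Bao and Maya are adjacent, merging them into one block gives 2·(4)! = 48 arrangements.
So 120 − 48 = 72 arrangements keep them apart.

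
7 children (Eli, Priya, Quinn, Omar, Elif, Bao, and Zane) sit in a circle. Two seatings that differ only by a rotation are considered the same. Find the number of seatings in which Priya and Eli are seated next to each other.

Glue Priya and Eli into a block (2 internal orders). Seating 6 units around a circle gives (5)! arrangements.
So 2 × (5)! = 2 × 120 = 240.

240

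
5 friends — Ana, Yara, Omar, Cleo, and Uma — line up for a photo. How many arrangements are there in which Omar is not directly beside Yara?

72

There are 5! = 120 arrangements in all. If Omar and Yara are adjacent, merging them into one block gives 2·(4)! = 48 arrangements.
Complementary counting: 120 − 48 = 72.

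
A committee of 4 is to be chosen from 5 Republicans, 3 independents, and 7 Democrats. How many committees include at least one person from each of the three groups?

With no constraint there are C(15,4) = 1365 possible selections.
Selections missing a whole group: no Republicans → C(10,4) = 210; no independents → C(12,4) = 495; no Democrats → C(8,4) = 70.
Add back selections omitting two groups (i.e. drawn from a single group): C(5,4) + C(3,4) + C(7,4) = 40.
By inclusion–exclusion: 1365 − 775 + 40 = 630.

630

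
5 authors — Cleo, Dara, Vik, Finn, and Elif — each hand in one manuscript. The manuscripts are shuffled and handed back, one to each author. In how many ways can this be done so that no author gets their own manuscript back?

Count assignments avoiding every fixed point. For any j of the 5 authors fixed to their own manuscript, the other 5−j can be arranged in (5−j)! ways.
By inclusion–exclusion this is Σ_{j=0}^{5} (−1)^j C(5,j)·(5−j)!.
Computing: 120 − 120 + 60 − 20 + 5 − 1 = 44.

44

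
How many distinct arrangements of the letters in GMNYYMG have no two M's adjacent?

There are 7!/(2!·2!·2!) = 630 arrangements of GMNYYMG in total.
If the two M's are adjacent, glue them into one block, leaving 6 items to arrange: (6)!/(2!·2!) = 180 ways.
Subtracting, 630 − 180 = 450 arrangements keep the M's apart.

450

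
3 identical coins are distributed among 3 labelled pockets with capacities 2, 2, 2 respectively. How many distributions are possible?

Without the upper bounds there are C(5,2) = 10 ways to split 3 among 3 pockets.
Subtract solutions that violate a single cap (substitute x_i' = x_i − (cap_i+1)): x_1 ≥ 3 gives C(2,2) = 1; x_2 ≥ 3 gives C(2,2) = 1; x_3 ≥ 3 gives C(2,2) = 1. Together 3.
No two caps can be exceeded simultaneously, so the pair terms are all 0.
By inclusion–exclusion the count is 10 − 3 + 0 = 7.

7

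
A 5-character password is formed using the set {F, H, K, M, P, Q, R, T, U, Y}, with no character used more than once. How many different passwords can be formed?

30240

With no repetition, fill the 5 characters in order: 10 choices, then 9, down to 6.
That product is 10 × 9 × 8 × 7 × 6 = 30240.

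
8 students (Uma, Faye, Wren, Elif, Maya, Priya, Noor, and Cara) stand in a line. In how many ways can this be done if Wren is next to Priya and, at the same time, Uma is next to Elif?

Treat {Wren,Priya} as one block (2 orders) and {Uma,Elif} as another (2 orders).
That leaves 6 units to arrange: 2 × 2 × 6! = 4 × 720 = 2880.

2880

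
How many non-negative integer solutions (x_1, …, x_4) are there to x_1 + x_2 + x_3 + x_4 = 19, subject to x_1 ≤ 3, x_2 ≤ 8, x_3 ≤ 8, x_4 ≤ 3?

20

By stars and bars, unrestricted non-negative solutions to x_1+…+x_4 = 19 number C(19+3,3) = 1540.
Subtract solutions that violate a single cap (substitute x_i' = x_i − (cap_i+1)): x_1 ≥ 4 gives C(18,3) = 816; x_2 ≥ 9 gives C(13,3) = 286; x_3 ≥ 9 gives C(13,3) = 286; x_4 ≥ 4 gives C(18,3) = 816. Together 2204.
Add back pairs where two caps are both exceeded: 84 + 84 + 364 + 4 + 84 + 84 = 704.
Subtract triples: 0 + 10 + 10 + 0 = 20.
By inclusion–exclusion the count is 1540 − 2204 + 704 − 20 = 20.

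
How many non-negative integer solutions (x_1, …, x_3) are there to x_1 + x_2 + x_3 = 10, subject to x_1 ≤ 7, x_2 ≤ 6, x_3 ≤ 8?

47

Without the upper bounds there are C(12,2) = 66 ways to split 10 among 3 variables.
Subtract solutions that violate a single cap (substitute x_i' = x_i − (cap_i+1)): x_1 ≥ 8 gives C(4,2) = 6; x_2 ≥ 7 gives C(5,2) = 10; x_3 ≥ 9 gives C(3,2) = 3. Together 19.
No two caps can be exceeded simultaneously, so the pair terms are all 0.
By inclusion–exclusion the count is 66 − 19 + 0 = 47.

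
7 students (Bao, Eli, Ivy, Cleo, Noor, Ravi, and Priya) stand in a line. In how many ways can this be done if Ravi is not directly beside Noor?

There are 7! = 5040 arrangements in all. If Ravi and Noor are adjacent, merging them into one block gives 2·(6)! = 1440 arrangements.
Complementary counting: 5040 − 1440 = 3600.

3600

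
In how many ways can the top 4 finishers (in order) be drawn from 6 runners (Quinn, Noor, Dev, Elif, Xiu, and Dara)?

360

There are 6 choices for 1st place, 5 for 2nd, and so on down to 3 for position 4.
That gives 6 × 5 × 4 × 3 = 360.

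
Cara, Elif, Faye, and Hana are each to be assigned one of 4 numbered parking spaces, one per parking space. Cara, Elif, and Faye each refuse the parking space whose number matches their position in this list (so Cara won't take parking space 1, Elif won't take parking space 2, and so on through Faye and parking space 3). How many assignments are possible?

Let Aᵢ (for i ∈ {1, 2, 3}) be the placements that put person i in their forbidden parking space. Any j of these fix j positions, leaving (4−j)! ways to fill the rest, and there are C(3,j) ways to pick which j.
By inclusion–exclusion, the number of valid placements is Σ_{j=0}^{3} (−1)^j C(3,j)·(4−j)!.
Computing: 24 − 18 + 6 − 1 = 11.

11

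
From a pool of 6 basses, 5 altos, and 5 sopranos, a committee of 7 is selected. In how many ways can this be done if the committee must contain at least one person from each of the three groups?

Total 7-person selections from all 16: C(16,7) = 11440.
Subtract selections that omit an entire group: no basses → C(10,7) = 120; no altos → C(11,7) = 330; no sopranos → C(11,7) = 330.
Add back selections omitting two groups (i.e. drawn from a single group): C(6,7) + C(5,7) + C(5,7) = 0.
By inclusion–exclusion: 11440 − 780 + 0 = 10660.

10660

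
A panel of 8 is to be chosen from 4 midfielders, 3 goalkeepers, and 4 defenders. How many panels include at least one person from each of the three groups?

164

Total 8-person selections from all 11: C(11,8) = 165.
Selections missing a whole group: no midfielders → C(7,8) = 0; no goalkeepers → C(8,8) = 1; no defenders → C(7,8) = 0.
Add back selections omitting two groups (i.e. drawn from a single group): C(4,8) + C(3,8) + C(4,8) = 0.
By inclusion–exclusion: 165 − 1 + 0 = 164.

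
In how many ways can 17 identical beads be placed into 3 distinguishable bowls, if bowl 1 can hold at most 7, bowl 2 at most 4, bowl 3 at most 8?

By stars and bars, unrestricted non-negative solutions to x_1+…+x_3 = 17 number C(17+2,2) = 171.
Subtract solutions that violate a single cap (substitute x_i' = x_i − (cap_i+1)): x_1 ≥ 8 gives C(11,2) = 55; x_2 ≥ 5 gives C(14,2) = 91; x_3 ≥ 9 gives C(10,2) = 45. Together 191.
Add back pairs where two caps are both exceeded: 15 + 1 + 10 = 26.
By inclusion–exclusion the count is 171 − 191 + 26 = 6.

6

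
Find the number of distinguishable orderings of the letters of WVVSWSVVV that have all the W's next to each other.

168

Treat the 2 copies of W as a single block. The multiset to arrange is then {WW, S, S, V, V, V, V, V}, 8 items in all.
That gives (8)!/(5!·2!) = 168 arrangements.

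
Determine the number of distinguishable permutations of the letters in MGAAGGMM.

560

MGAAGGMM has 8 letters with A appearing twice, G appearing 3 times, and M appearing 3 times.
Dividing 8! = 40320 by 3!·3!·2! = 72 for the repeated letters gives 560.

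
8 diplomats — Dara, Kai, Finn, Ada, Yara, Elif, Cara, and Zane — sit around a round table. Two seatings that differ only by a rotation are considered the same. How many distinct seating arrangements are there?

5040

Seat Dara anywhere (absorbing the rotational symmetry), then permute the other 7: (7)! = 5040.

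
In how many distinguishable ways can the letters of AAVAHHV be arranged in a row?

AAVAHHV has 7 letters with A appearing 3 times, H appearing twice, and V appearing twice.
Dividing 7! = 5040 by 3!·2!·2! = 24 for the repeated letters gives 210.

210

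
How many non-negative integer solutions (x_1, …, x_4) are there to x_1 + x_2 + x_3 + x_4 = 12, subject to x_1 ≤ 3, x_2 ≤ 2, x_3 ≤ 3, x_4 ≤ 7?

By stars and bars, unrestricted non-negative solutions to x_1+…+x_4 = 12 number C(12+3,3) = 455.
Subtract solutions that violate a single cap (substitute x_i' = x_i − (cap_i+1)): x_1 ≥ 4 gives C(11,3) = 165; x_2 ≥ 3 gives C(12,3) = 220; x_3 ≥ 4 gives C(11,3) = 165; x_4 ≥ 8 gives C(7,3) = 35. Together 585.
Add back pairs where two caps are both exceeded: 56 + 35 + 1 + 56 + 4 + 1 = 153.
Subtract triples: 4 + 0 + 0 + 0 = 4.
By inclusion–exclusion the count is 455 − 585 + 153 − 4 = 19.

19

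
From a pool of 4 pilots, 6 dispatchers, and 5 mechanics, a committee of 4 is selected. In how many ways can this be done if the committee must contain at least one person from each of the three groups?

720

Unrestricted: C(15,4) = 1365 ways to pick any 4 of the 15.
Subtract selections that omit an entire group: no pilots → C(11,4) = 330; no dispatchers → C(9,4) = 126; no mechanics → C(10,4) = 210.
Add back selections omitting two groups (i.e. drawn from a single group): C(4,4) + C(6,4) + C(5,4) = 21.
By inclusion–exclusion: 1365 − 666 + 21 = 720.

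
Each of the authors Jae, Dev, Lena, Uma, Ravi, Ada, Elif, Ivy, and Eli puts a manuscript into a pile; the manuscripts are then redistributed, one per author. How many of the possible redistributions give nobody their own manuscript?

This is the derangement count D_9: permutations of 9 items with no fixed point.
By inclusion–exclusion this is Σ_{j=0}^{9} (−1)^j C(9,j)·(9−j)!.
Computing: 362880 − 362880 + 181440 − 60480 + 15120 − 3024 + 504 − 72 + 9 − 1 = 133496.

133496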